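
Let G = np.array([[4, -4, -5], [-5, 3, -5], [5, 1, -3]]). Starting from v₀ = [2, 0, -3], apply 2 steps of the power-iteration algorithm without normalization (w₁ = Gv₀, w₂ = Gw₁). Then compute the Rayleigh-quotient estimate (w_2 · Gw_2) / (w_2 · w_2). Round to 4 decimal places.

w1 = Gv₀ = (23, 5, 19)
w2 = Gw1 = (-23, -195, 63)
Gw2 = (373, -785, -499)
w2·Gw2 = (-23)·373 + (-195)·(-785) + 63·(-499) = 113059; w2·w2 = (-23)·(-23) + (-195)·(-195) + 63·63 = 42523
λ ≈ 113059/42523 = 2.6588

λ ≈ 2.6588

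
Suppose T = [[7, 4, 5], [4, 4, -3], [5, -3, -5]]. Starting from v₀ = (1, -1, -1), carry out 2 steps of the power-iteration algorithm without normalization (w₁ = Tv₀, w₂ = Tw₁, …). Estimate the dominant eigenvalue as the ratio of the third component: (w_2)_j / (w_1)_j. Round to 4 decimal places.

w1 = Tv₀ = (-2, 3, 13)
w2 = Tw1 = (63, -35, -84)
Ratio at component: -84 / 13 = -6.4615

λ ≈ -6.4615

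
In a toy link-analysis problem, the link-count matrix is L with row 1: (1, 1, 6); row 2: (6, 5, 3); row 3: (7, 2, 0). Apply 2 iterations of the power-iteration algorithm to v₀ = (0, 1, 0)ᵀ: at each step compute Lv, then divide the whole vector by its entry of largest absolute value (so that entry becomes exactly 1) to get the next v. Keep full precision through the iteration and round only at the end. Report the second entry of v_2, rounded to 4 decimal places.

1.0000

Lv0 = (1.00000, 5.00000, 2.00000); divide by 5.00000 → v1 = (0.20000, 1.00000, 0.40000)
Lv1 = (3.60000, 7.40000, 3.40000); divide by 7.40000 → v2 = (0.48649, 1.00000, 0.45946)
Requested entry of v2: 37/37 = 1.0000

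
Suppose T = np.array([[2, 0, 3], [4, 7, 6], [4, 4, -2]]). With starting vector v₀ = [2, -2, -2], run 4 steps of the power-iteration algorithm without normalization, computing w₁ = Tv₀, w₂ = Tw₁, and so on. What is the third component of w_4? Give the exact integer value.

w1 = Tv₀ = (2·2 + 0·(-2) + 3·(-2); 4·2 + 7·(-2) + 6·(-2); 4·2 + 4·(-2) + (-2)·(-2)) = (-2, -18, 4)
w2 = Tw1 = (2·(-2) + 0·(-18) + 3·4; 4·(-2) + 7·(-18) + 6·4; 4·(-2) + 4·(-18) + (-2)·4) = (8, -110, -88)
w3 = Tw2 = (-248, -1266, -232)
w4 = Tw3 = (-1192, -11246, -5592)
The requested component of w4 is -5592.

-5592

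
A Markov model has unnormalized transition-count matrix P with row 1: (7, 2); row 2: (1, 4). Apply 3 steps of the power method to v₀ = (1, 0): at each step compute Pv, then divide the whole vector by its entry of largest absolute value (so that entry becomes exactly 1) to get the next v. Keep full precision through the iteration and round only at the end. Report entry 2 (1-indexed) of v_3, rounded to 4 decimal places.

0.2507

Pv0 = (7.00000, 1.00000); divide by 7.00000 → v1 = (1.00000, 0.14286)
Pv1 = (7.28571, 1.57143); divide by 7.28571 → v2 = (1.00000, 0.21569)
Pv2 = (7.43137, 1.86275); divide by 7.43137 → v3 = (1.00000, 0.25066)
Requested entry of v3: 95/379 = 0.2507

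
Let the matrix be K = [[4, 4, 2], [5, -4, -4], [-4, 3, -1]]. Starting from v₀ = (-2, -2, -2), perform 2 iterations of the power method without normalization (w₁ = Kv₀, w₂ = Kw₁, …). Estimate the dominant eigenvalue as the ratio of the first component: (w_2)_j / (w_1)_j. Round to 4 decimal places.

w1 = Kv₀ = (-20, 6, 4)
w2 = Kw1 = (-48, -140, 94)
Ratio at component: -48 / -20 = 2.4000

2.4000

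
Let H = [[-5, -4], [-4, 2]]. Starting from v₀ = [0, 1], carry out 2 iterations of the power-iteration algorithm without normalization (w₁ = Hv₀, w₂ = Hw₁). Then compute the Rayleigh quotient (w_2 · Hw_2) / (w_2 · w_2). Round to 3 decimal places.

-3.382

w1 = Hv₀ = (-4, 2)
w2 = Hw1 = (12, 20)
Hw2 = (-140, -8)
w2·Hw2 = 12·(-140) + 20·(-8) = -1840; w2·w2 = 12·12 + 20·20 = 544
λ ≈ -1840/544 = -3.382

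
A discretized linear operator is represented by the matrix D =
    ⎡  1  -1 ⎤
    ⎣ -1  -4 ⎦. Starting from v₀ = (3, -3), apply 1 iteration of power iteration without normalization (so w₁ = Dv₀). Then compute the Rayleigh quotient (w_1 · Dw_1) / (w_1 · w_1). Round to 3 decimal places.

λ ≈ -3.385

w1 = Dv₀ = (6, 9)
Dw1 = (-3, -42)
w1·Dw1 = 6·(-3) + 9·(-42) = -396; w1·w1 = 6·6 + 9·9 = 117
λ ≈ -396/117 = -3.385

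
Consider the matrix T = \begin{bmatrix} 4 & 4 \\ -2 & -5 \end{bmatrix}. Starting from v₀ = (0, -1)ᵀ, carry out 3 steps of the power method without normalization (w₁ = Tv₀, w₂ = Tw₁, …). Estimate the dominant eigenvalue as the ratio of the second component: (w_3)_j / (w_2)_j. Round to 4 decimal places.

λ ≈ -4.5294

w1 = Tv₀ = (4·0 + 4·(-1); (-2)·0 + (-5)·(-1)) = (-4, 5)
w2 = Tw1 = (4·(-4) + 4·5; (-2)·(-4) + (-5)·5) = (4, -17)
w3 = Tw2 = (-52, 77)
Ratio at component: 77 / -17 = -4.5294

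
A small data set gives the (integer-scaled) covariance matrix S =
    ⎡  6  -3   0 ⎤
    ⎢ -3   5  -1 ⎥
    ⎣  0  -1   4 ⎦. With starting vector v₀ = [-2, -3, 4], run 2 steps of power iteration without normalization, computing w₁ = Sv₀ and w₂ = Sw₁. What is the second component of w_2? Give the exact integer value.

w1 = Sv₀ = (6·(-2) + (-3)·(-3) + 0·4; (-3)·(-2) + 5·(-3) + (-1)·4; 0·(-2) + (-1)·(-3) + 4·4) = (-3, -13, 19)
w2 = Sw1 = (6·(-3) + (-3)·(-13) + 0·19; (-3)·(-3) + 5·(-13) + (-1)·19; 0·(-3) + (-1)·(-13) + 4·19) = (21, -75, 89)
The requested component of w2 is -75.

-75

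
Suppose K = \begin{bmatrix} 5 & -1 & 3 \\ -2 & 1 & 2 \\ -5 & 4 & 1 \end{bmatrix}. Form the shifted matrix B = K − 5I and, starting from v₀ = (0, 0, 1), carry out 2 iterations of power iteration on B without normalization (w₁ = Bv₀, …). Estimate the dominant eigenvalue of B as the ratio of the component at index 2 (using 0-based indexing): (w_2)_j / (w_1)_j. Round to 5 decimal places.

-2.25000

B = K − 5I has rows (0, -1, 3); (-2, -4, 2); (-5, 4, -4)
w1 = Bv₀ = (0·0 + (-1)·0 + 3·1; (-2)·0 + (-4)·0 + 2·1; (-5)·0 + 4·0 + (-4)·1) = (3, 2, -4)
w2 = Bw1 = (0·3 + (-1)·2 + 3·(-4); (-2)·3 + (-4)·2 + 2·(-4); (-5)·3 + 4·2 + (-4)·(-4)) = (-14, -22, 9)
Ratio: 9/-4 = -2.25000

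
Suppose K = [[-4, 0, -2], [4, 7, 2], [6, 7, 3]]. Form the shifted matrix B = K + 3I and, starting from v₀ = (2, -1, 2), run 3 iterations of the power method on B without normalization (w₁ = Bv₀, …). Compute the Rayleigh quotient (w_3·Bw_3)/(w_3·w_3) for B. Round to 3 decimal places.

9.742

B = K + 3I has rows (-1, 0, -2); (4, 10, 2); (6, 7, 6)
w1 = Bv₀ = (-6, 2, 17)
w2 = Bw1 = (-28, 30, 80)
w3 = Bw2 = (-132, 348, 522)
Bw3 = (-912, 3996, 4776)
w3·Bw3 = 4004064; w3·w3 = 411012; μ ≈ 4004064/411012 = 9.742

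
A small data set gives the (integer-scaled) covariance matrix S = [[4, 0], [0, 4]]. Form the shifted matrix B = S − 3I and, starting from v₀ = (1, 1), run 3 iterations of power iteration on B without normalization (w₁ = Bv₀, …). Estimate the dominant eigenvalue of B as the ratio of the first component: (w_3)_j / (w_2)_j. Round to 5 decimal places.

B = S − 3I has rows (1, 0); (0, 1)
w1 = Bv₀ = (1, 1)
w2 = Bw1 = (1, 1)
w3 = Bw2 = (1, 1)
Ratio: 1/1 = 1.00000

1.00000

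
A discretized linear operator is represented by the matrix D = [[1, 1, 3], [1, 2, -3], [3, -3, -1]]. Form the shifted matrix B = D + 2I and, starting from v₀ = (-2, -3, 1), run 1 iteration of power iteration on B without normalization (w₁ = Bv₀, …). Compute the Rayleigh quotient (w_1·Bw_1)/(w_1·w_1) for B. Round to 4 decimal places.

μ ≈ 5.1261

B = D + 2I has rows (3, 1, 3); (1, 4, -3); (3, -3, 1)
w1 = Bv₀ = (-6, -17, 4)
Bw1 = (-23, -86, 37)
w1·Bw1 = 1748; w1·w1 = 341; μ ≈ 1748/341 = 5.1261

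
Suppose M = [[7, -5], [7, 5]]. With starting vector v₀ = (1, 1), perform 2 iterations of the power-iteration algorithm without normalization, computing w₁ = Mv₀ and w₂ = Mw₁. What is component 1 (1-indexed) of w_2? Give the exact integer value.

w1 = Mv₀ = (7·1 + (-5)·1; 7·1 + 5·1) = (2, 12)
w2 = Mw1 = (7·2 + (-5)·12; 7·2 + 5·12) = (-46, 74)
The requested component of w2 is -46.

-46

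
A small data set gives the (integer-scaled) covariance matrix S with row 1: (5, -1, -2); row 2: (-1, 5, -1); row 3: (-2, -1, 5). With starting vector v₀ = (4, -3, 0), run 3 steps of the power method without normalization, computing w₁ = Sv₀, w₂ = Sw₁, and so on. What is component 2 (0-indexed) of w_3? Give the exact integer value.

w1 = Sv₀ = (23, -19, -5)
w2 = Sw1 = (144, -113, -52)
w3 = Sw2 = (937, -657, -435)
The requested component of w3 is -435.

-435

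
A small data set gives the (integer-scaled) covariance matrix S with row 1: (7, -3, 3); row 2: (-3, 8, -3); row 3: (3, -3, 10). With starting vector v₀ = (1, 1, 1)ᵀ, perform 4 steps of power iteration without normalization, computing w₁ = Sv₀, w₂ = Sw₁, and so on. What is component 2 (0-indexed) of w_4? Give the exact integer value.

20155

w1 = Sv₀ = (7·1 + (-3)·1 + 3·1; (-3)·1 + 8·1 + (-3)·1; 3·1 + (-3)·1 + 10·1) = (7, 2, 10)
w2 = Sw1 = (7·7 + (-3)·2 + 3·10; (-3)·7 + 8·2 + (-3)·10; 3·7 + (-3)·2 + 10·10) = (73, -35, 115)
w3 = Sw2 = (961, -844, 1474)
w4 = Sw3 = (13681, -14057, 20155)
The requested component of w4 is 20155.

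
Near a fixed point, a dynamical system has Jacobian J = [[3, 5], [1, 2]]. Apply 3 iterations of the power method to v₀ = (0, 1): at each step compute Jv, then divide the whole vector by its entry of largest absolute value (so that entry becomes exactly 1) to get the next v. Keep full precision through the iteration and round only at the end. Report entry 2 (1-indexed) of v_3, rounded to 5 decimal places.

Jv0 = (5.000000, 2.000000); divide by 5.000000 → v1 = (1.000000, 0.400000)
Jv1 = (5.000000, 1.800000); divide by 5.000000 → v2 = (1.000000, 0.360000)
Jv2 = (4.800000, 1.720000); divide by 4.800000 → v3 = (1.000000, 0.358333)
Requested entry of v3: 43/120 = 0.35833

0.35833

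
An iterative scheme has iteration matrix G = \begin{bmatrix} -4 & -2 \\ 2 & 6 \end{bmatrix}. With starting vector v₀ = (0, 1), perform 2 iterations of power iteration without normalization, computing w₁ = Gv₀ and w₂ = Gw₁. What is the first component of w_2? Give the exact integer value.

-4

w1 = Gv₀ = ((-4)·0 + (-2)·1; 2·0 + 6·1) = (-2, 6)
w2 = Gw1 = ((-4)·(-2) + (-2)·6; 2·(-2) + 6·6) = (-4, 32)
The requested component of w2 is -4.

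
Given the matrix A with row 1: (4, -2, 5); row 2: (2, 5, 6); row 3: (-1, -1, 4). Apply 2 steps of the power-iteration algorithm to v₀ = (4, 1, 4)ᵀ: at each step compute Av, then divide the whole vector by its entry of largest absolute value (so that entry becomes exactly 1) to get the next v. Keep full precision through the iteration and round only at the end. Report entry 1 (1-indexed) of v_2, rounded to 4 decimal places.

0.3668

Av0 = (34.00000, 37.00000, 11.00000); divide by 37.00000 → v1 = (0.91892, 1.00000, 0.29730)
Av1 = (3.16216, 8.62162, -0.72973); divide by 8.62162 → v2 = (0.36677, 1.00000, -0.08464)
Requested entry of v2: 117/319 = 0.3668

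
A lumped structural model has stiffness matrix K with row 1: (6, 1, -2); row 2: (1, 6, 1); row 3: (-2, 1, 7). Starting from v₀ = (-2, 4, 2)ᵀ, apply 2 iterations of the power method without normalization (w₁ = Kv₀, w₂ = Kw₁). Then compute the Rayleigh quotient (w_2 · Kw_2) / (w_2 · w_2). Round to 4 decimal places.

8.0418

w1 = Kv₀ = (-12, 24, 22)
w2 = Kw1 = (-92, 154, 202)
Kw2 = (-802, 1034, 1752)
w2·Kw2 = (-92)·(-802) + 154·1034 + 202·1752 = 586924; w2·w2 = (-92)·(-92) + 154·154 + 202·202 = 72984
λ ≈ 586924/72984 = 8.0418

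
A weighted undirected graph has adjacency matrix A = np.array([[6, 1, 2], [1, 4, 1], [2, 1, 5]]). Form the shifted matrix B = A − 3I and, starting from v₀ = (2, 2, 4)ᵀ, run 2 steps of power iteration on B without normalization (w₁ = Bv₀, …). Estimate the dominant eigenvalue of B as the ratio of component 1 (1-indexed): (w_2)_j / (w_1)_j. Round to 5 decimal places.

B = A − 3I has rows (3, 1, 2); (1, 1, 1); (2, 1, 2)
w1 = Bv₀ = (3·2 + 1·2 + 2·4; 1·2 + 1·2 + 1·4; 2·2 + 1·2 + 2·4) = (16, 8, 14)
w2 = Bw1 = (3·16 + 1·8 + 2·14; 1·16 + 1·8 + 1·14; 2·16 + 1·8 + 2·14) = (84, 38, 68)
Ratio: 84/16 = 5.25000

μ ≈ 5.25000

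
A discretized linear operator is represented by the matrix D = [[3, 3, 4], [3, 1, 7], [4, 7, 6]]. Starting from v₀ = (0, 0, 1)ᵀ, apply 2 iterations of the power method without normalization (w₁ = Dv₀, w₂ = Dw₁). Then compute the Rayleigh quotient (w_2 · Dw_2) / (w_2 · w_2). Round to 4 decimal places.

w1 = Dv₀ = (3·0 + 3·0 + 4·1; 3·0 + 1·0 + 7·1; 4·0 + 7·0 + 6·1) = (4, 7, 6)
w2 = Dw1 = (3·4 + 3·7 + 4·6; 3·4 + 1·7 + 7·6; 4·4 + 7·7 + 6·6) = (57, 61, 101)
Dw2 = (758, 939, 1261)
w2·Dw2 = 57·758 + 61·939 + 101·1261 = 227846; w2·w2 = 57·57 + 61·61 + 101·101 = 17171
λ ≈ 227846/17171 = 13.2692

13.2692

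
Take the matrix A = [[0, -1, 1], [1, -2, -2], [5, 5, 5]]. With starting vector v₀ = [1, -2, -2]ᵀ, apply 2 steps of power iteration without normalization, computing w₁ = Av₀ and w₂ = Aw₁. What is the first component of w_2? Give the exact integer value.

w1 = Av₀ = (0·1 + (-1)·(-2) + 1·(-2); 1·1 + (-2)·(-2) + (-2)·(-2); 5·1 + 5·(-2) + 5·(-2)) = (0, 9, -15)
w2 = Aw1 = (0·0 + (-1)·9 + 1·(-15); 1·0 + (-2)·9 + (-2)·(-15); 5·0 + 5·9 + 5·(-15)) = (-24, 12, -30)
The requested component of w2 is -24.

-24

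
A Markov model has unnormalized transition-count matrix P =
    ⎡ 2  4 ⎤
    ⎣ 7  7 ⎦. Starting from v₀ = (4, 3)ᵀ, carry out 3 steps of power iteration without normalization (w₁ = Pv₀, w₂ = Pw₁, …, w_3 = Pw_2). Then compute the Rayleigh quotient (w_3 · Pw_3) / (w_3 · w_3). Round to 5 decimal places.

λ ≈ 10.34926

w1 = Pv₀ = (2·4 + 4·3; 7·4 + 7·3) = (20, 49)
w2 = Pw1 = (2·20 + 4·49; 7·20 + 7·49) = (236, 483)
w3 = Pw2 = (2404, 5033)
Pw3 = (24940, 52059)
w3·Pw3 = 2404·24940 + 5033·52059 = 321968707; w3·w3 = 2404·2404 + 5033·5033 = 31110305
λ ≈ 321968707/31110305 = 10.34926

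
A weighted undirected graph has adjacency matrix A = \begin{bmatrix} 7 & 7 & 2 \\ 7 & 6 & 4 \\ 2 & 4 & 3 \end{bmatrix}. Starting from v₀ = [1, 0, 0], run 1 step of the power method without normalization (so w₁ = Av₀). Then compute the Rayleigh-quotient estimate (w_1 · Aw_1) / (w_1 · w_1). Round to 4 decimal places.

14.7353

w1 = Av₀ = (7, 7, 2)
Aw1 = (102, 99, 48)
w1·Aw1 = 7·102 + 7·99 + 2·48 = 1503; w1·w1 = 7·7 + 7·7 + 2·2 = 102
λ ≈ 1503/102 = 14.7353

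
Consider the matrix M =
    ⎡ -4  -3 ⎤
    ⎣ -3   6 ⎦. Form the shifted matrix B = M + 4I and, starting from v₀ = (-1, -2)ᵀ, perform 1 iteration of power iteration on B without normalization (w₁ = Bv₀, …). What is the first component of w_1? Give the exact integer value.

B = M + 4I has rows (0, -3); (-3, 10)
w1 = Bv₀ = (0·(-1) + (-3)·(-2); (-3)·(-1) + 10·(-2)) = (6, -17)
Requested component of w1: 6

6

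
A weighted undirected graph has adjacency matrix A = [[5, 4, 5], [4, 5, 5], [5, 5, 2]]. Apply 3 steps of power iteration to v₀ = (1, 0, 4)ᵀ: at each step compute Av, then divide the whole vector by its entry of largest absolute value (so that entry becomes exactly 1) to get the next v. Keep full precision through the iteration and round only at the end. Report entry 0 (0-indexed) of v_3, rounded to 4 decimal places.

Av0 = (25.00000, 24.00000, 13.00000); divide by 25.00000 → v1 = (1.00000, 0.96000, 0.52000)
Av1 = (11.44000, 11.40000, 10.84000); divide by 11.44000 → v2 = (1.00000, 0.99650, 0.94755)
Av2 = (13.72378, 13.72028, 11.87762); divide by 13.72378 → v3 = (1.00000, 0.99975, 0.86548)
Requested entry of v3: 3925/3925 = 1.0000

1.0000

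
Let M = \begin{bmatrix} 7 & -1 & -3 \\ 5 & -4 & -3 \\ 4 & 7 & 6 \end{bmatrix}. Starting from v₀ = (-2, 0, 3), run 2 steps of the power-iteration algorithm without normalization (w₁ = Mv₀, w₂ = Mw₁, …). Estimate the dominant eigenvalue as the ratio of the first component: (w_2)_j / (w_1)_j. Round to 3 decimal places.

λ ≈ 7.478

w1 = Mv₀ = (7·(-2) + (-1)·0 + (-3)·3; 5·(-2) + (-4)·0 + (-3)·3; 4·(-2) + 7·0 + 6·3) = (-23, -19, 10)
w2 = Mw1 = (7·(-23) + (-1)·(-19) + (-3)·10; 5·(-23) + (-4)·(-19) + (-3)·10; 4·(-23) + 7·(-19) + 6·10) = (-172, -69, -165)
Ratio at component: -172 / -23 = 7.478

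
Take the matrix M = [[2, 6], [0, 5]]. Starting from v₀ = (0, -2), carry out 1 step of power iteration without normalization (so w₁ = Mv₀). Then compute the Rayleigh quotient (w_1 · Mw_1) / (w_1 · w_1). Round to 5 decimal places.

w1 = Mv₀ = (-12, -10)
Mw1 = (-84, -50)
w1·Mw1 = (-12)·(-84) + (-10)·(-50) = 1508; w1·w1 = (-12)·(-12) + (-10)·(-10) = 244
λ ≈ 1508/244 = 6.18033

λ ≈ 6.18033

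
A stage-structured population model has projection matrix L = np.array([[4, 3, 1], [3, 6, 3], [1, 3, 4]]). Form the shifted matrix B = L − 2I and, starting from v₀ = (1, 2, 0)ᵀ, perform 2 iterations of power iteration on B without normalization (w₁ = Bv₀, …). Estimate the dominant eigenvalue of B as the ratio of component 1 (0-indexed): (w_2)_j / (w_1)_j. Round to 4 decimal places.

μ ≈ 8.0909

B = L − 2I has rows (2, 3, 1); (3, 4, 3); (1, 3, 2)
w1 = Bv₀ = (2·1 + 3·2 + 1·0; 3·1 + 4·2 + 3·0; 1·1 + 3·2 + 2·0) = (8, 11, 7)
w2 = Bw1 = (2·8 + 3·11 + 1·7; 3·8 + 4·11 + 3·7; 1·8 + 3·11 + 2·7) = (56, 89, 55)
Ratio: 89/11 = 8.0909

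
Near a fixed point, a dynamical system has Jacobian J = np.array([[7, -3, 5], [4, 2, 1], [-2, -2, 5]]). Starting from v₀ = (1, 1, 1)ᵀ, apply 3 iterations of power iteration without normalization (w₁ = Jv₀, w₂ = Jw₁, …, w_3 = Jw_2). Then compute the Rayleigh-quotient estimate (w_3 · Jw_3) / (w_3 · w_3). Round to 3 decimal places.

w1 = Jv₀ = (9, 7, 1)
w2 = Jw1 = (47, 51, -27)
w3 = Jw2 = (41, 263, -331)
Jw3 = (-2157, 359, -2263)
w3·Jw3 = 41·(-2157) + 263·359 + (-331)·(-2263) = 755033; w3·w3 = 41·41 + 263·263 + (-331)·(-331) = 180411
λ ≈ 755033/180411 = 4.185

λ ≈ 4.185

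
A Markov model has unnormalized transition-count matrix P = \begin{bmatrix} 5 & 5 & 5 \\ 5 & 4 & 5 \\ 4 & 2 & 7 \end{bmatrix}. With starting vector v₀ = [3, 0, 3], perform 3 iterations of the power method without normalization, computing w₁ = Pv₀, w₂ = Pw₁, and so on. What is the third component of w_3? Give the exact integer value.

w1 = Pv₀ = (5·3 + 5·0 + 5·3; 5·3 + 4·0 + 5·3; 4·3 + 2·0 + 7·3) = (30, 30, 33)
w2 = Pw1 = (5·30 + 5·30 + 5·33; 5·30 + 4·30 + 5·33; 4·30 + 2·30 + 7·33) = (465, 435, 411)
w3 = Pw2 = (6555, 6120, 5607)
The requested component of w3 is 5607.

5607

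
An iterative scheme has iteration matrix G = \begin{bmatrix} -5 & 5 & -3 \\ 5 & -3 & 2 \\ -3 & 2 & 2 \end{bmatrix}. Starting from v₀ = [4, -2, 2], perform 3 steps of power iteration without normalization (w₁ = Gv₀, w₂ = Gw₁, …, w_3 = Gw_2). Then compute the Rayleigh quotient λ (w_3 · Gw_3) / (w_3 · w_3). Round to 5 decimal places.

w1 = Gv₀ = ((-5)·4 + 5·(-2) + (-3)·2; 5·4 + (-3)·(-2) + 2·2; (-3)·4 + 2·(-2) + 2·2) = (-36, 30, -12)
w2 = Gw1 = ((-5)·(-36) + 5·30 + (-3)·(-12); 5·(-36) + (-3)·30 + 2·(-12); (-3)·(-36) + 2·30 + 2·(-12)) = (366, -294, 144)
w3 = Gw2 = (-3732, 3000, -1398)
Gw3 = (37854, -30456, 14400)
w3·Gw3 = (-3732)·37854 + 3000·(-30456) + (-1398)·14400 = -252770328; w3·w3 = (-3732)·(-3732) + 3000·3000 + (-1398)·(-1398) = 24882228
λ ≈ -252770328/24882228 = -10.15867

-10.15867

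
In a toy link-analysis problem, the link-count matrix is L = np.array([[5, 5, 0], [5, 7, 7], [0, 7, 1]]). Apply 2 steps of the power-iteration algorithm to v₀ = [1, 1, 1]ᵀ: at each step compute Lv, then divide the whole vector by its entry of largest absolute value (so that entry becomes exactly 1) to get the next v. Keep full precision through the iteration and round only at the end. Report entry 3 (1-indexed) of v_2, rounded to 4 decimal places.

0.5900

Lv0 = (10.00000, 19.00000, 8.00000); divide by 19.00000 → v1 = (0.52632, 1.00000, 0.42105)
Lv1 = (7.63158, 12.57895, 7.42105); divide by 12.57895 → v2 = (0.60669, 1.00000, 0.58996)
Requested entry of v2: 141/239 = 0.5900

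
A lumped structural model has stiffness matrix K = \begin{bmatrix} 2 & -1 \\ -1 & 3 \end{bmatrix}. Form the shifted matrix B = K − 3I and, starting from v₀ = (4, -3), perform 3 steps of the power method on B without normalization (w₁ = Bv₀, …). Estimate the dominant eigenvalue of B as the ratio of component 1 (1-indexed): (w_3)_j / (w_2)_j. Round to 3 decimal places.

-1.200

B = K − 3I has rows (-1, -1); (-1, 0)
w1 = Bv₀ = ((-1)·4 + (-1)·(-3); (-1)·4 + 0·(-3)) = (-1, -4)
w2 = Bw1 = ((-1)·(-1) + (-1)·(-4); (-1)·(-1) + 0·(-4)) = (5, 1)
w3 = Bw2 = (-6, -5)
Ratio: -6/5 = -1.200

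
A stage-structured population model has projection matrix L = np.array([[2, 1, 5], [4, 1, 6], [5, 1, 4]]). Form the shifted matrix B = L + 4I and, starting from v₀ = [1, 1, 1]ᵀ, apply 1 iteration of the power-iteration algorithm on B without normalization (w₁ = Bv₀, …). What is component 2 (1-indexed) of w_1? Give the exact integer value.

15

B = L + 4I has rows (6, 1, 5); (4, 5, 6); (5, 1, 8)
w1 = Bv₀ = (6·1 + 1·1 + 5·1; 4·1 + 5·1 + 6·1; 5·1 + 1·1 + 8·1) = (12, 15, 14)
Requested component of w1: 15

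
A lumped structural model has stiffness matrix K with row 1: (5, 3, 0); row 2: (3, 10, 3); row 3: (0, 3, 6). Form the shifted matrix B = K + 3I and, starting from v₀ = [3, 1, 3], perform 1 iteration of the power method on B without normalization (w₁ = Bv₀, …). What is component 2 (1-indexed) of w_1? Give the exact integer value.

31

B = K + 3I has rows (8, 3, 0); (3, 13, 3); (0, 3, 9)
w1 = Bv₀ = (27, 31, 30)
Requested component of w1: 31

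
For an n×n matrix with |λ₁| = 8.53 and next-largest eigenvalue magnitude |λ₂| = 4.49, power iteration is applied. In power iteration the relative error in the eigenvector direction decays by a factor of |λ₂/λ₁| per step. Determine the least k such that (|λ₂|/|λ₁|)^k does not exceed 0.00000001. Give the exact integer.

29

|λ₂/λ₁| = 4.49/8.53 = 0.52638
Need k ≥ ln(0.00000001) / ln(0.52638) = -18.4207 / -0.6417 ≈ 28.704
Smallest integer k satisfying the bound: 29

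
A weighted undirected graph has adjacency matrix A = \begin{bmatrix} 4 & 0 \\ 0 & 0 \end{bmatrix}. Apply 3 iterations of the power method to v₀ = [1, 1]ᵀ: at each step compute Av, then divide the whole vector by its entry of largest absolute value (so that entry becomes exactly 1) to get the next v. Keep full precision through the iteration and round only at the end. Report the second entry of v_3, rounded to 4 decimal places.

Av0 = (4.00000, 0.00000); divide by 4.00000 → v1 = (1.00000, 0.00000)
Av1 = (4.00000, 0.00000); divide by 4.00000 → v2 = (1.00000, 0.00000)
Av2 = (4.00000, 0.00000); divide by 4.00000 → v3 = (1.00000, 0.00000)
Requested entry of v3: 0/64 = 0.0000

0.0000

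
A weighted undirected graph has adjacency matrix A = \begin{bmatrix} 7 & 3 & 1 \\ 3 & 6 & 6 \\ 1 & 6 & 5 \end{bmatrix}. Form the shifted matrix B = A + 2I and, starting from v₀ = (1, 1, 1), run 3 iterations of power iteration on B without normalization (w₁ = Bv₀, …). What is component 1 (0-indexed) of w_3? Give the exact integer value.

B = A + 2I has rows (9, 3, 1); (3, 8, 6); (1, 6, 7)
w1 = Bv₀ = (13, 17, 14)
w2 = Bw1 = (182, 259, 213)
w3 = Bw2 = (2628, 3896, 3227)
Requested component of w3: 3896

3896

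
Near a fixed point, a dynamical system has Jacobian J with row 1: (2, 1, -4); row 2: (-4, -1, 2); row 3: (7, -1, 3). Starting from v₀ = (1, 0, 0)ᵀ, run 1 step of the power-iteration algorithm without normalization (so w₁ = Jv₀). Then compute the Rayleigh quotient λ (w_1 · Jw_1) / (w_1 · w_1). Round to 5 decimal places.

w1 = Jv₀ = (2·1 + 1·0 + (-4)·0; (-4)·1 + (-1)·0 + 2·0; 7·1 + (-1)·0 + 3·0) = (2, -4, 7)
Jw1 = (-28, 10, 39)
w1·Jw1 = 2·(-28) + (-4)·10 + 7·39 = 177; w1·w1 = 2·2 + (-4)·(-4) + 7·7 = 69
λ ≈ 177/69 = 2.56522

2.56522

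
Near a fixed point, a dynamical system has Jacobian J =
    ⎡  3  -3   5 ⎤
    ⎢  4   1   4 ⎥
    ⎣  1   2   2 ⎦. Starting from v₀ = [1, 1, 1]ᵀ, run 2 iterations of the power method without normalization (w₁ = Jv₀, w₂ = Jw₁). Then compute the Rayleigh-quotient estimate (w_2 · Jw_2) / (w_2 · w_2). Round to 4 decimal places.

w1 = Jv₀ = (3·1 + (-3)·1 + 5·1; 4·1 + 1·1 + 4·1; 1·1 + 2·1 + 2·1) = (5, 9, 5)
w2 = Jw1 = (3·5 + (-3)·9 + 5·5; 4·5 + 1·9 + 4·5; 1·5 + 2·9 + 2·5) = (13, 49, 33)
Jw2 = (57, 233, 177)
w2·Jw2 = 13·57 + 49·233 + 33·177 = 17999; w2·w2 = 13·13 + 49·49 + 33·33 = 3659
λ ≈ 17999/3659 = 4.9191

λ ≈ 4.9191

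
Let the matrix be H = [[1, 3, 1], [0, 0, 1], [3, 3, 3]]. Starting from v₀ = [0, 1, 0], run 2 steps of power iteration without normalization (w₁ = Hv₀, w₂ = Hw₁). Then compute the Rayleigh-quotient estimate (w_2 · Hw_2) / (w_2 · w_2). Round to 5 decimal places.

w1 = Hv₀ = (3, 0, 3)
w2 = Hw1 = (6, 3, 18)
Hw2 = (33, 18, 81)
w2·Hw2 = 6·33 + 3·18 + 18·81 = 1710; w2·w2 = 6·6 + 3·3 + 18·18 = 369
λ ≈ 1710/369 = 4.63415

λ ≈ 4.63415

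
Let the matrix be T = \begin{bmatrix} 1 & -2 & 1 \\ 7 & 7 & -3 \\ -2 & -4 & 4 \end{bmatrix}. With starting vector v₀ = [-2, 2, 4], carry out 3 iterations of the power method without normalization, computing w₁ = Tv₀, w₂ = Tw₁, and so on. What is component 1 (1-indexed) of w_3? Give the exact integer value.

402

w1 = Tv₀ = (1·(-2) + (-2)·2 + 1·4; 7·(-2) + 7·2 + (-3)·4; (-2)·(-2) + (-4)·2 + 4·4) = (-2, -12, 12)
w2 = Tw1 = (1·(-2) + (-2)·(-12) + 1·12; 7·(-2) + 7·(-12) + (-3)·12; (-2)·(-2) + (-4)·(-12) + 4·12) = (34, -134, 100)
w3 = Tw2 = (402, -1000, 868)
The requested component of w3 is 402.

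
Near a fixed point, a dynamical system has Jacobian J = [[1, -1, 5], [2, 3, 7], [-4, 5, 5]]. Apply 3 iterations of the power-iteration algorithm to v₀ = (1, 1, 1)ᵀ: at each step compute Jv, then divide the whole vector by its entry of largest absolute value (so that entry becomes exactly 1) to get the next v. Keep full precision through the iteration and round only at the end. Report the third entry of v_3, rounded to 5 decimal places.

Jv0 = (5.000000, 12.000000, 6.000000); divide by 12.000000 → v1 = (0.416667, 1.000000, 0.500000)
Jv1 = (1.916667, 7.333333, 5.833333); divide by 7.333333 → v2 = (0.261364, 1.000000, 0.795455)
Jv2 = (3.238636, 9.090909, 7.931818); divide by 9.090909 → v3 = (0.356250, 1.000000, 0.872500)
Requested entry of v3: 698/800 = 0.87250

0.87250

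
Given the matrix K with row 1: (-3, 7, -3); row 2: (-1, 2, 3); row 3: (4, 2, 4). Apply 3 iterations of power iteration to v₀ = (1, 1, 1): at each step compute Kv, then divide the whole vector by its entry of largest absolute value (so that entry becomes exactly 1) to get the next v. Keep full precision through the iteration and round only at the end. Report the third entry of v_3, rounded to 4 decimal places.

Kv0 = (1.00000, 4.00000, 10.00000); divide by 10.00000 → v1 = (0.10000, 0.40000, 1.00000)
Kv1 = (-0.50000, 3.70000, 5.20000); divide by 5.20000 → v2 = (-0.09615, 0.71154, 1.00000)
Kv2 = (2.26923, 4.51923, 5.03846); divide by 5.03846 → v3 = (0.45038, 0.89695, 1.00000)
Requested entry of v3: 262/262 = 1.0000

1.0000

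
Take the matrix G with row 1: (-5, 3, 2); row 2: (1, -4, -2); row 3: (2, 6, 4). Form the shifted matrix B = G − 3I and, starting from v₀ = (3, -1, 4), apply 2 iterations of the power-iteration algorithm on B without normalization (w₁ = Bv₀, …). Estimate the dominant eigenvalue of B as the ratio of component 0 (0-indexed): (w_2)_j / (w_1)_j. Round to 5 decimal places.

B = G − 3I has rows (-8, 3, 2); (1, -7, -2); (2, 6, 1)
w1 = Bv₀ = ((-8)·3 + 3·(-1) + 2·4; 1·3 + (-7)·(-1) + (-2)·4; 2·3 + 6·(-1) + 1·4) = (-19, 2, 4)
w2 = Bw1 = ((-8)·(-19) + 3·2 + 2·4; 1·(-19) + (-7)·2 + (-2)·4; 2·(-19) + 6·2 + 1·4) = (166, -41, -22)
Ratio: 166/-19 = -8.73684

-8.73684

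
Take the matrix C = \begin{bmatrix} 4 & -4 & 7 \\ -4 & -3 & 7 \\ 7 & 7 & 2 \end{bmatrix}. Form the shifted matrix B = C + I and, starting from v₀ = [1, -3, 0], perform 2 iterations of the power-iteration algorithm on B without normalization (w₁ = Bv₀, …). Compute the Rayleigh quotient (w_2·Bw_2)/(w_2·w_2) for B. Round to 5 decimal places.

B = C + I has rows (5, -4, 7); (-4, -2, 7); (7, 7, 3)
w1 = Bv₀ = (17, 2, -14)
w2 = Bw1 = (-21, -170, 91)
Bw2 = (1212, 1061, -1064)
w2·Bw2 = -302646; w2·w2 = 37622; μ ≈ -302646/37622 = -8.04439

-8.04439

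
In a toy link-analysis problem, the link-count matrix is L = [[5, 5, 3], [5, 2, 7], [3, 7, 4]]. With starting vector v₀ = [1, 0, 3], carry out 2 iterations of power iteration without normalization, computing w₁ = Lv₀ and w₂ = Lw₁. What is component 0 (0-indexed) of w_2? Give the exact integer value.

w1 = Lv₀ = (5·1 + 5·0 + 3·3; 5·1 + 2·0 + 7·3; 3·1 + 7·0 + 4·3) = (14, 26, 15)
w2 = Lw1 = (5·14 + 5·26 + 3·15; 5·14 + 2·26 + 7·15; 3·14 + 7·26 + 4·15) = (245, 227, 284)
The requested component of w2 is 245.

245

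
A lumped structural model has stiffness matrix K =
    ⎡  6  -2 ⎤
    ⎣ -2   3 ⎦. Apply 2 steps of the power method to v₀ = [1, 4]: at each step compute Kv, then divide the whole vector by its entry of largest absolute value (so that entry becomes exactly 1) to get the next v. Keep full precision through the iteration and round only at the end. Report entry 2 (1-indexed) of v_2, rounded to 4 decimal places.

1.0000

Kv0 = (-2.00000, 10.00000); divide by 10.00000 → v1 = (-0.20000, 1.00000)
Kv1 = (-3.20000, 3.40000); divide by 3.40000 → v2 = (-0.94118, 1.00000)
Requested entry of v2: 34/34 = 1.0000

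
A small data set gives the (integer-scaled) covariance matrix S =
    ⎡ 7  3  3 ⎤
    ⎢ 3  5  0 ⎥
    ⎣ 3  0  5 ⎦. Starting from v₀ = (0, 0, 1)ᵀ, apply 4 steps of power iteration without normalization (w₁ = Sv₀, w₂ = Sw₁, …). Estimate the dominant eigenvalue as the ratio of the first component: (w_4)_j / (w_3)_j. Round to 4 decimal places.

w1 = Sv₀ = (7·0 + 3·0 + 3·1; 3·0 + 5·0 + 0·1; 3·0 + 0·0 + 5·1) = (3, 0, 5)
w2 = Sw1 = (7·3 + 3·0 + 3·5; 3·3 + 5·0 + 0·5; 3·3 + 0·0 + 5·5) = (36, 9, 34)
w3 = Sw2 = (381, 153, 278)
w4 = Sw3 = (3960, 1908, 2533)
Ratio at component: 3960 / 381 = 10.3937

λ ≈ 10.3937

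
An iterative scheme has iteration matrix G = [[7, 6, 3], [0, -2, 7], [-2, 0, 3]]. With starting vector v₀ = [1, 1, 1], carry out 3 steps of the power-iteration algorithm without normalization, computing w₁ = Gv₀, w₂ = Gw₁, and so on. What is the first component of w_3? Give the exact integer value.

w1 = Gv₀ = (16, 5, 1)
w2 = Gw1 = (145, -3, -29)
w3 = Gw2 = (910, -197, -377)
The requested component of w3 is 910.

910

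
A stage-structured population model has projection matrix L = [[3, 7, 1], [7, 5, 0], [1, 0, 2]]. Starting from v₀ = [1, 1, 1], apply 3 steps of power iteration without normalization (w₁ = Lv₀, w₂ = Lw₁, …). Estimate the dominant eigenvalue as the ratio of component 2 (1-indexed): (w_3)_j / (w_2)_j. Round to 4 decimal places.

λ ≈ 11.1314

w1 = Lv₀ = (11, 12, 3)
w2 = Lw1 = (120, 137, 17)
w3 = Lw2 = (1336, 1525, 154)
Ratio at component: 1525 / 137 = 11.1314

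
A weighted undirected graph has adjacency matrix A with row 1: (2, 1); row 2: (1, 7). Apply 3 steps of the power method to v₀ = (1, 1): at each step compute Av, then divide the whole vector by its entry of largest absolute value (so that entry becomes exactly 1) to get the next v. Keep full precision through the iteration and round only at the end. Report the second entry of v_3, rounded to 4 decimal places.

Av0 = (3.00000, 8.00000); divide by 8.00000 → v1 = (0.37500, 1.00000)
Av1 = (1.75000, 7.37500); divide by 7.37500 → v2 = (0.23729, 1.00000)
Av2 = (1.47458, 7.23729); divide by 7.23729 → v3 = (0.20375, 1.00000)
Requested entry of v3: 427/427 = 1.0000

1.0000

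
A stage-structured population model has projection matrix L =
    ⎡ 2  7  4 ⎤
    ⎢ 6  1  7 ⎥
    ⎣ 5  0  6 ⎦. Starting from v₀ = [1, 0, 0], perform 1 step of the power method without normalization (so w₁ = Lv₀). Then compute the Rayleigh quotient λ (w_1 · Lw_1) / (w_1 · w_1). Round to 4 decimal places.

λ ≈ 10.0000

w1 = Lv₀ = (2·1 + 7·0 + 4·0; 6·1 + 1·0 + 7·0; 5·1 + 0·0 + 6·0) = (2, 6, 5)
Lw1 = (66, 53, 40)
w1·Lw1 = 2·66 + 6·53 + 5·40 = 650; w1·w1 = 2·2 + 6·6 + 5·5 = 65
λ ≈ 650/65 = 10.0000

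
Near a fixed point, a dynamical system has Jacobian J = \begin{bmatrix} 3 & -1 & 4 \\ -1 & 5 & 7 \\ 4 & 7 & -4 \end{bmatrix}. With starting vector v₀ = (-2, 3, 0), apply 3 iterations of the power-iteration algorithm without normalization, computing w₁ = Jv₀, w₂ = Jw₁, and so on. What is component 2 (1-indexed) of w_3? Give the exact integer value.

w1 = Jv₀ = (3·(-2) + (-1)·3 + 4·0; (-1)·(-2) + 5·3 + 7·0; 4·(-2) + 7·3 + (-4)·0) = (-9, 17, 13)
w2 = Jw1 = (3·(-9) + (-1)·17 + 4·13; (-1)·(-9) + 5·17 + 7·13; 4·(-9) + 7·17 + (-4)·13) = (8, 185, 31)
w3 = Jw2 = (-37, 1134, 1203)
The requested component of w3 is 1134.

1134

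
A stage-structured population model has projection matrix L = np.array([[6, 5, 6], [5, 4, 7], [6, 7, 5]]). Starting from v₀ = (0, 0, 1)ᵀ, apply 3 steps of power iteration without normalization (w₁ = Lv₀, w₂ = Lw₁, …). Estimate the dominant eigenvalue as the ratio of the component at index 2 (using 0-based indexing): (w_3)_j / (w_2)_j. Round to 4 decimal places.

16.4273

w1 = Lv₀ = (6·0 + 5·0 + 6·1; 5·0 + 4·0 + 7·1; 6·0 + 7·0 + 5·1) = (6, 7, 5)
w2 = Lw1 = (6·6 + 5·7 + 6·5; 5·6 + 4·7 + 7·5; 6·6 + 7·7 + 5·5) = (101, 93, 110)
w3 = Lw2 = (1731, 1647, 1807)
Ratio at component: 1807 / 110 = 16.4273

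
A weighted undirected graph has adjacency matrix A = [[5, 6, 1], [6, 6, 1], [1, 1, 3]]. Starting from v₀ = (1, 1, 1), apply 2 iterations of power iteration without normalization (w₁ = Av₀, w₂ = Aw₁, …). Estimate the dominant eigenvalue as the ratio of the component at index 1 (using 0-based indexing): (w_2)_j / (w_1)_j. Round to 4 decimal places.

11.9231

w1 = Av₀ = (12, 13, 5)
w2 = Aw1 = (143, 155, 40)
Ratio at component: 155 / 13 = 11.9231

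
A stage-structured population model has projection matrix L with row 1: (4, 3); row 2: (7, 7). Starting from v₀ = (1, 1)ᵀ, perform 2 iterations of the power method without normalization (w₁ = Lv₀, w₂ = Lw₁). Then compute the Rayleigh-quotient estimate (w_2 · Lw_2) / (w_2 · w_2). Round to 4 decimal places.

w1 = Lv₀ = (4·1 + 3·1; 7·1 + 7·1) = (7, 14)
w2 = Lw1 = (4·7 + 3·14; 7·7 + 7·14) = (70, 147)
Lw2 = (721, 1519)
w2·Lw2 = 70·721 + 147·1519 = 273763; w2·w2 = 70·70 + 147·147 = 26509
λ ≈ 273763/26509 = 10.3272

λ ≈ 10.3272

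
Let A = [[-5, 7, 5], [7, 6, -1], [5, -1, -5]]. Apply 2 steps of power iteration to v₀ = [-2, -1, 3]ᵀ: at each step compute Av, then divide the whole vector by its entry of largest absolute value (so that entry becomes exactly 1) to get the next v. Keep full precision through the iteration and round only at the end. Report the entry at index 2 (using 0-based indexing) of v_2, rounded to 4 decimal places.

-0.6280

Av0 = (18.00000, -23.00000, -24.00000); divide by -24.00000 → v1 = (-0.75000, 0.95833, 1.00000)
Av1 = (15.45833, -0.50000, -9.70833); divide by 15.45833 → v2 = (1.00000, -0.03235, -0.62803)
Requested entry of v2: 233/-371 = -0.6280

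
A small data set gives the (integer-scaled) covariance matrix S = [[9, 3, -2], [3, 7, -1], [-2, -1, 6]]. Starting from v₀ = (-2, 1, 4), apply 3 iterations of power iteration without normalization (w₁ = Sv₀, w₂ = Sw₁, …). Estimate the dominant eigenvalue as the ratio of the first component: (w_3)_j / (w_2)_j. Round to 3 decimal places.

11.863

w1 = Sv₀ = (-23, -3, 27)
w2 = Sw1 = (-270, -117, 211)
w3 = Sw2 = (-3203, -1840, 1923)
Ratio at component: -3203 / -270 = 11.863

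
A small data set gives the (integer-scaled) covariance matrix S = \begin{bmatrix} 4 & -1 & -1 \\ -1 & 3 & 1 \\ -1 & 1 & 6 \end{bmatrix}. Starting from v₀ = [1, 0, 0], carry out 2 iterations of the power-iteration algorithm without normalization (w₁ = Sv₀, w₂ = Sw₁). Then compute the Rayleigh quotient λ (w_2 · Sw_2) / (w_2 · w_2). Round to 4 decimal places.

w1 = Sv₀ = (4·1 + (-1)·0 + (-1)·0; (-1)·1 + 3·0 + 1·0; (-1)·1 + 1·0 + 6·0) = (4, -1, -1)
w2 = Sw1 = (4·4 + (-1)·(-1) + (-1)·(-1); (-1)·4 + 3·(-1) + 1·(-1); (-1)·4 + 1·(-1) + 6·(-1)) = (18, -8, -11)
Sw2 = (91, -53, -92)
w2·Sw2 = 18·91 + (-8)·(-53) + (-11)·(-92) = 3074; w2·w2 = 18·18 + (-8)·(-8) + (-11)·(-11) = 509
λ ≈ 3074/509 = 6.0393

6.0393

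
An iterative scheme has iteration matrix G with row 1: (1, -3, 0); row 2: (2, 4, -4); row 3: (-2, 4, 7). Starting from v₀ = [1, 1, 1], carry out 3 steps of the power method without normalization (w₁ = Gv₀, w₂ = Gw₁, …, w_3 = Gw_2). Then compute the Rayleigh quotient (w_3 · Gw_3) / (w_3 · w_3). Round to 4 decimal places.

w1 = Gv₀ = (1·1 + (-3)·1 + 0·1; 2·1 + 4·1 + (-4)·1; (-2)·1 + 4·1 + 7·1) = (-2, 2, 9)
w2 = Gw1 = (1·(-2) + (-3)·2 + 0·9; 2·(-2) + 4·2 + (-4)·9; (-2)·(-2) + 4·2 + 7·9) = (-8, -32, 75)
w3 = Gw2 = (88, -444, 413)
Gw3 = (1420, -3252, 939)
w3·Gw3 = 88·1420 + (-444)·(-3252) + 413·939 = 1956655; w3·w3 = 88·88 + (-444)·(-444) + 413·413 = 375449
λ ≈ 1956655/375449 = 5.2115

5.2115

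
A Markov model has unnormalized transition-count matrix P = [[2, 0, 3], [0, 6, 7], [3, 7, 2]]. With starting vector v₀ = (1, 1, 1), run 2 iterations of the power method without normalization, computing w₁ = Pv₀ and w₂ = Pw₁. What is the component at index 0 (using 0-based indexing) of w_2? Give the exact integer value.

w1 = Pv₀ = (5, 13, 12)
w2 = Pw1 = (46, 162, 130)
The requested component of w2 is 46.

46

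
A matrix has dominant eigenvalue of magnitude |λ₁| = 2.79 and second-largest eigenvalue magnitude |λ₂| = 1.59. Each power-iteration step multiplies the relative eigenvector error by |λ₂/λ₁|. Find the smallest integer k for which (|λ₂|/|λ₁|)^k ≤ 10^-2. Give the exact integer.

9

|λ₂/λ₁| = 1.59/2.79 = 0.56989
Need k ≥ ln(10^-2) / ln(0.56989) = -4.6052 / -0.5623 ≈ 8.190
Smallest integer k satisfying the bound: 9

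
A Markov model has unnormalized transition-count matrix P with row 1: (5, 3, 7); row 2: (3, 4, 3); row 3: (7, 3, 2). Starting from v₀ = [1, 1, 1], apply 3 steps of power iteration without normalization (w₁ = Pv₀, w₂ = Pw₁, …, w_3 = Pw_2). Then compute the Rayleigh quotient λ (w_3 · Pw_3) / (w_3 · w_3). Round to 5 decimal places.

w1 = Pv₀ = (5·1 + 3·1 + 7·1; 3·1 + 4·1 + 3·1; 7·1 + 3·1 + 2·1) = (15, 10, 12)
w2 = Pw1 = (5·15 + 3·10 + 7·12; 3·15 + 4·10 + 3·12; 7·15 + 3·10 + 2·12) = (189, 121, 159)
w3 = Pw2 = (2421, 1528, 2004)
Pw3 = (30717, 19387, 25539)
w3·Pw3 = 2421·30717 + 1528·19387 + 2004·25539 = 155169349; w3·w3 = 2421·2421 + 1528·1528 + 2004·2004 = 12212041
λ ≈ 155169349/12212041 = 12.70626

λ ≈ 12.70626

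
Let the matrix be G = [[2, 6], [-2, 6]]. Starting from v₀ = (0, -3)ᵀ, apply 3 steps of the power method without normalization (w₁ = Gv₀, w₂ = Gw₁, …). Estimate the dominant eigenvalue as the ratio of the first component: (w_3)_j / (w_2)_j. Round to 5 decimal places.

5.00000

w1 = Gv₀ = (2·0 + 6·(-3); (-2)·0 + 6·(-3)) = (-18, -18)
w2 = Gw1 = (2·(-18) + 6·(-18); (-2)·(-18) + 6·(-18)) = (-144, -72)
w3 = Gw2 = (-720, -144)
Ratio at component: -720 / -144 = 5.00000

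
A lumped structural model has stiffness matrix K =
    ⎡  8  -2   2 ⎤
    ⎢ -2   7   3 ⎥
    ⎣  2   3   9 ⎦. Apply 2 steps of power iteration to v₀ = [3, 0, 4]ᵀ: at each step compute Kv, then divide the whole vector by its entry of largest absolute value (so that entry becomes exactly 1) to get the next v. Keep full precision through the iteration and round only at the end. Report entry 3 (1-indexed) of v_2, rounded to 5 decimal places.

1.00000

Kv0 = (32.000000, 6.000000, 42.000000); divide by 42.000000 → v1 = (0.761905, 0.142857, 1.000000)
Kv1 = (7.809524, 2.476190, 10.952381); divide by 10.952381 → v2 = (0.713043, 0.226087, 1.000000)
Requested entry of v2: 460/460 = 1.00000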